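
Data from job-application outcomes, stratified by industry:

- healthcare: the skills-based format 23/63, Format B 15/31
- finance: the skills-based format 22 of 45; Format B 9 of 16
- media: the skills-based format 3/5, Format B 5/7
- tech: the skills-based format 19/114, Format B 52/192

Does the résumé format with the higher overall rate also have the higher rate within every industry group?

Healthcare: the skills-based format 23/63 = 36.5%, Format B 15/31 = 48.4% → Format B
Finance: the skills-based format 22/45 = 48.9%, Format B 9/16 = 56.2% → Format B
Media: the skills-based format 3/5 = 60.0%, Format B 5/7 = 71.4% → Format B
Tech: the skills-based format 19/114 = 16.7%, Format B 52/192 = 27.1% → Format B
Overall: the skills-based format 67/227 = 29.5%, Format B 81/246 = 32.9% → Format B
Format B wins overall and in every industry group — no reversal.

Yes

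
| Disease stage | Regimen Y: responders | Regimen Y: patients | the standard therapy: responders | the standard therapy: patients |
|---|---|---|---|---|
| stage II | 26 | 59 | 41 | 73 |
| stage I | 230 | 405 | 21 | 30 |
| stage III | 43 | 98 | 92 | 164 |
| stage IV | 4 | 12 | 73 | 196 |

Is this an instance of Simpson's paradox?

Yes

Stage II: Regimen Y 26/59 = 44.1%, the standard therapy 41/73 = 56.2% → the standard therapy
Stage I: Regimen Y 230/405 = 56.8%, the standard therapy 21/30 = 70.0% → the standard therapy
Stage III: Regimen Y 43/98 = 43.9%, the standard therapy 92/164 = 56.1% → the standard therapy
Stage IV: Regimen Y 4/12 = 33.3%, the standard therapy 73/196 = 37.2% → the standard therapy
Overall: Regimen Y 303/574 = 52.8%, the standard therapy 227/463 = 49.0% → Regimen Y
The standard therapy wins each disease group but Regimen Y wins overall — the comparison reverses. The standard therapy's patients skew toward stage IV, which has a lower base rate.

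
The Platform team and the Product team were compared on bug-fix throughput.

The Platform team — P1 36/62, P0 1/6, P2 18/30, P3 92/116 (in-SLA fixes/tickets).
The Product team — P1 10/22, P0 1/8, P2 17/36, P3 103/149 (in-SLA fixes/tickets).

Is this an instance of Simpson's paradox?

P1: the Platform team 36/62 = 58.1%, the Product team 10/22 = 45.5% → the Platform team
P0: the Platform team 1/6 = 16.7%, the Product team 1/8 = 12.5% → the Platform team
P2: the Platform team 18/30 = 60.0%, the Product team 17/36 = 47.2% → the Platform team
P3: the Platform team 92/116 = 79.3%, the Product team 103/149 = 69.1% → the Platform team
Overall: the Platform team 147/214 = 68.7%, the Product team 131/215 = 60.9% → the Platform team
The Platform team wins overall and in every ticket group — no reversal.

No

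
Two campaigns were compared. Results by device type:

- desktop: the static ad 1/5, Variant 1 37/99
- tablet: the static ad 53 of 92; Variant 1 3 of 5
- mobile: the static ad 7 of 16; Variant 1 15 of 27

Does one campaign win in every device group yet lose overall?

Desktop: the static ad 1/5 = 20.0%, Variant 1 37/99 = 37.4% → Variant 1
Tablet: the static ad 53/92 = 57.6%, Variant 1 3/5 = 60.0% → Variant 1
Mobile: the static ad 7/16 = 43.8%, Variant 1 15/27 = 55.6% → Variant 1
Overall: the static ad 61/113 = 54.0%, Variant 1 55/131 = 42.0% → the static ad
Variant 1 wins each device group but the static ad wins overall — the comparison reverses. Variant 1's impressions skew toward desktop, which has a lower base rate.

Yes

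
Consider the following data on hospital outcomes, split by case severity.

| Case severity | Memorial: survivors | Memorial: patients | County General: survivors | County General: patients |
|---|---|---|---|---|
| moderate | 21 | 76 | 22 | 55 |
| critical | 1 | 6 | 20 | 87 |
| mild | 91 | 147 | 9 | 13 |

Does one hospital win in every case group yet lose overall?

Yes

Moderate: Memorial 21/76 = 27.6%, County General 22/55 = 40.0% → County General
Critical: Memorial 1/6 = 16.7%, County General 20/87 = 23.0% → County General
Mild: Memorial 91/147 = 61.9%, County General 9/13 = 69.2% → County General
Overall: Memorial 113/229 = 49.3%, County General 51/155 = 32.9% → Memorial
County General wins each case group but Memorial wins overall — the comparison reverses. County General's patients skew toward critical, which has a lower base rate.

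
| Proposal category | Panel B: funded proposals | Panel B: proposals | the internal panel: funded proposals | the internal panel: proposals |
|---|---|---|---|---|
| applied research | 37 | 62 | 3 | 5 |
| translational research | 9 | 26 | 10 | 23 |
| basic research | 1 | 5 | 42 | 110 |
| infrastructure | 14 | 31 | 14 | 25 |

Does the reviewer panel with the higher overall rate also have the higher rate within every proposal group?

Applied research: Panel B 37/62 = 59.7%, the internal panel 3/5 = 60.0% → the internal panel
Translational research: Panel B 9/26 = 34.6%, the internal panel 10/23 = 43.5% → the internal panel
Basic research: Panel B 1/5 = 20.0%, the internal panel 42/110 = 38.2% → the internal panel
Infrastructure: Panel B 14/31 = 45.2%, the internal panel 14/25 = 56.0% → the internal panel
Overall: Panel B 61/124 = 49.2%, the internal panel 69/163 = 42.3% → Panel B
The internal panel wins each proposal group but Panel B wins overall — the comparison reverses. The internal panel's proposals skew toward basic research, which has a lower base rate.

No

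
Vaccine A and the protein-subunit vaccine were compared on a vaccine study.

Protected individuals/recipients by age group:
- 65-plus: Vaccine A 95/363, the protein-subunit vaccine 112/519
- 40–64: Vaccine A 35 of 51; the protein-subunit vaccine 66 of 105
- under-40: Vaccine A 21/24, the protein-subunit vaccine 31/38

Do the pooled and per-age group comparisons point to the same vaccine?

Yes

65-plus: Vaccine A 95/363 = 26.2%, the protein-subunit vaccine 112/519 = 21.6% → Vaccine A
40–64: Vaccine A 35/51 = 68.6%, the protein-subunit vaccine 66/105 = 62.9% → Vaccine A
Under-40: Vaccine A 21/24 = 87.5%, the protein-subunit vaccine 31/38 = 81.6% → Vaccine A
Overall: Vaccine A 151/438 = 34.5%, the protein-subunit vaccine 209/662 = 31.6% → Vaccine A
Vaccine A wins overall and in every age group — no reversal.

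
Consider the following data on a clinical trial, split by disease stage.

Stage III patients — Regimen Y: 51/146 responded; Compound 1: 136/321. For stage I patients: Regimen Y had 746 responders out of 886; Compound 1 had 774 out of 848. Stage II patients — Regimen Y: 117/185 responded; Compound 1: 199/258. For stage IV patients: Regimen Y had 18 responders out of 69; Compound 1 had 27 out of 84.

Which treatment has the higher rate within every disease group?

Compound 1

Stage III: Regimen Y 51/146 = 34.9%, Compound 1 136/321 = 42.4% → Compound 1
Stage I: Regimen Y 746/886 = 84.2%, Compound 1 774/848 = 91.3% → Compound 1
Stage II: Regimen Y 117/185 = 63.2%, Compound 1 199/258 = 77.1% → Compound 1
Stage IV: Regimen Y 18/69 = 26.1%, Compound 1 27/84 = 32.1% → Compound 1
Compound 1 has the higher rate in all 4 groups.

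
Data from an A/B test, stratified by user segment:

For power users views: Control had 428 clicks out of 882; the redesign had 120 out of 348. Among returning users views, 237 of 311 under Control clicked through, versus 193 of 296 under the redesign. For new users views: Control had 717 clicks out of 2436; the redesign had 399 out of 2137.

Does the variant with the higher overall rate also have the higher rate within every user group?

Yes

Power users: Control 428/882 = 48.5%, the redesign 120/348 = 34.5% → Control
Returning users: Control 237/311 = 76.2%, the redesign 193/296 = 65.2% → Control
New users: Control 717/2436 = 29.4%, the redesign 399/2137 = 18.7% → Control
Overall: Control 1382/3629 = 38.1%, the redesign 712/2781 = 25.6% → Control
Control wins overall and in every user group — no reversal.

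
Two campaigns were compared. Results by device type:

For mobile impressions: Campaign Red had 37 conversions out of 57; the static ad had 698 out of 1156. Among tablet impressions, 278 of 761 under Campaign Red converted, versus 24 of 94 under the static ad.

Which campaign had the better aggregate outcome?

the static ad

Mobile: Campaign Red 37/57 = 64.9%, the static ad 698/1156 = 60.4% → Campaign Red
Tablet: Campaign Red 278/761 = 36.5%, the static ad 24/94 = 25.5% → Campaign Red
Overall: Campaign Red 315/818 = 38.5%, the static ad 722/1250 = 57.8% → the static ad
(Campaign Red wins every device group but the static ad wins overall — Campaign Red's impressions skew toward the low-rate tablet group.)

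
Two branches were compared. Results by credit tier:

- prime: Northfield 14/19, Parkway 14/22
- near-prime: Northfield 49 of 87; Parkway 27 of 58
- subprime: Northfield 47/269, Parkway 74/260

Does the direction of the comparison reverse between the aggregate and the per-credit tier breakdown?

No

Prime: Northfield 14/19 = 73.7%, Parkway 14/22 = 63.6% → Northfield
Near-prime: Northfield 49/87 = 56.3%, Parkway 27/58 = 46.6% → Northfield
Subprime: Northfield 47/269 = 17.5%, Parkway 74/260 = 28.5% → Parkway
Overall: Northfield 110/375 = 29.3%, Parkway 115/340 = 33.8% → Parkway
Neither sweeps: Northfield wins 2 of 3 groups, Parkway wins 1. Parkway wins overall but not every group — no Simpson reversal.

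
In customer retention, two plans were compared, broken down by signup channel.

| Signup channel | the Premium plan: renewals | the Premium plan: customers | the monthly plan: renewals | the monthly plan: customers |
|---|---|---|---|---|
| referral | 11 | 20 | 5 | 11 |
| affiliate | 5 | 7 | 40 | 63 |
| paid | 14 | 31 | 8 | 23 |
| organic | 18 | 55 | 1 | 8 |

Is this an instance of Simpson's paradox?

Referral: the Premium plan 11/20 = 55.0%, the monthly plan 5/11 = 45.5% → the Premium plan
Affiliate: the Premium plan 5/7 = 71.4%, the monthly plan 40/63 = 63.5% → the Premium plan
Paid: the Premium plan 14/31 = 45.2%, the monthly plan 8/23 = 34.8% → the Premium plan
Organic: the Premium plan 18/55 = 32.7%, the monthly plan 1/8 = 12.5% → the Premium plan
Overall: the Premium plan 48/113 = 42.5%, the monthly plan 54/105 = 51.4% → the monthly plan
The Premium plan wins each signup group but the monthly plan wins overall — the comparison reverses. The Premium plan's customers skew toward organic, which has a lower base rate.

Yes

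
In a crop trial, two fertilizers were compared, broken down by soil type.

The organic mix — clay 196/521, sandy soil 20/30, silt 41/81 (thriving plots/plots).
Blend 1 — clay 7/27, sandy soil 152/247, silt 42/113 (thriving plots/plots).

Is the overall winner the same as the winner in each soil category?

No

Clay: the organic mix 196/521 = 37.6%, Blend 1 7/27 = 25.9% → the organic mix
Sandy soil: the organic mix 20/30 = 66.7%, Blend 1 152/247 = 61.5% → the organic mix
Silt: the organic mix 41/81 = 50.6%, Blend 1 42/113 = 37.2% → the organic mix
Overall: the organic mix 257/632 = 40.7%, Blend 1 201/387 = 51.9% → Blend 1
The organic mix wins each soil group but Blend 1 wins overall — the comparison reverses. The organic mix's plots skew toward clay, which has a lower base rate.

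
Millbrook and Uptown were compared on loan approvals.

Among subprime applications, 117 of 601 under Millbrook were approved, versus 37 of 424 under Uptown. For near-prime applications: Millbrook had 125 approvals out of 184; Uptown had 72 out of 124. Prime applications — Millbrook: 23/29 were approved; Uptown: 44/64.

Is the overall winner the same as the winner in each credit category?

Yes

Subprime: Millbrook 117/601 = 19.5%, Uptown 37/424 = 8.7% → Millbrook
Near-prime: Millbrook 125/184 = 67.9%, Uptown 72/124 = 58.1% → Millbrook
Prime: Millbrook 23/29 = 79.3%, Uptown 44/64 = 68.8% → Millbrook
Overall: Millbrook 265/814 = 32.6%, Uptown 153/612 = 25.0% → Millbrook
Millbrook wins overall and in every credit group — no reversal.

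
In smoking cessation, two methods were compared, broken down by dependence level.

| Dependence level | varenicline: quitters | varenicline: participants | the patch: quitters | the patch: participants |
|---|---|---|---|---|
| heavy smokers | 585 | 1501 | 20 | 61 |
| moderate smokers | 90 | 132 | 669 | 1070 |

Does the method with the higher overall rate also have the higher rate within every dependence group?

Heavy smokers: varenicline 585/1501 = 39.0%, the patch 20/61 = 32.8% → varenicline
Moderate smokers: varenicline 90/132 = 68.2%, the patch 669/1070 = 62.5% → varenicline
Overall: varenicline 675/1633 = 41.3%, the patch 689/1131 = 60.9% → the patch
Varenicline wins each dependence group but the patch wins overall — the comparison reverses. Varenicline's participants skew toward heavy smokers, which has a lower base rate.

No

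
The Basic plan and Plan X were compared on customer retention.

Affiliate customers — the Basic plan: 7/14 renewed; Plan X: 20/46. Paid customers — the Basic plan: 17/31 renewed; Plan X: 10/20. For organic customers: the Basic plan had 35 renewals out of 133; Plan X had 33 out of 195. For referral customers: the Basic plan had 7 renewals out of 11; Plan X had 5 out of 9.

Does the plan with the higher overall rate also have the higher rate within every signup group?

Affiliate: the Basic plan 7/14 = 50.0%, Plan X 20/46 = 43.5% → the Basic plan
Paid: the Basic plan 17/31 = 54.8%, Plan X 10/20 = 50.0% → the Basic plan
Organic: the Basic plan 35/133 = 26.3%, Plan X 33/195 = 16.9% → the Basic plan
Referral: the Basic plan 7/11 = 63.6%, Plan X 5/9 = 55.6% → the Basic plan
Overall: the Basic plan 66/189 = 34.9%, Plan X 68/270 = 25.2% → the Basic plan
The Basic plan wins overall and in every signup group — no reversal.

Yes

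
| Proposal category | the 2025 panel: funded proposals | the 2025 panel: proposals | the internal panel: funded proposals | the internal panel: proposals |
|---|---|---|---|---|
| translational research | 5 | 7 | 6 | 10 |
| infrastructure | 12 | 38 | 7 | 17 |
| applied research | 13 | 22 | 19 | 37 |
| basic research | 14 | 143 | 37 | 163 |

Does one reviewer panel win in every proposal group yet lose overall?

No

Translational research: the 2025 panel 5/7 = 71.4%, the internal panel 6/10 = 60.0% → the 2025 panel
Infrastructure: the 2025 panel 12/38 = 31.6%, the internal panel 7/17 = 41.2% → the internal panel
Applied research: the 2025 panel 13/22 = 59.1%, the internal panel 19/37 = 51.4% → the 2025 panel
Basic research: the 2025 panel 14/143 = 9.8%, the internal panel 37/163 = 22.7% → the internal panel
Overall: the 2025 panel 44/210 = 21.0%, the internal panel 69/227 = 30.4% → the internal panel
Neither sweeps: the 2025 panel wins 2 of 4 groups, the internal panel wins 2. The internal panel wins overall but not every group — no Simpson reversal.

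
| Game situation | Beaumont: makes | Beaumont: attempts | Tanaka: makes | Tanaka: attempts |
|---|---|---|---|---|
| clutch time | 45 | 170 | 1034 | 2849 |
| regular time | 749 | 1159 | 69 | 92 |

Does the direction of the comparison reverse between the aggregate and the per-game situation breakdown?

Yes

Clutch time: Beaumont 45/170 = 26.5%, Tanaka 1034/2849 = 36.3% → Tanaka
Regular time: Beaumont 749/1159 = 64.6%, Tanaka 69/92 = 75.0% → Tanaka
Overall: Beaumont 794/1329 = 59.7%, Tanaka 1103/2941 = 37.5% → Beaumont
Tanaka wins each game group but Beaumont wins overall — the comparison reverses. Tanaka's attempts skew toward clutch time, which has a lower base rate.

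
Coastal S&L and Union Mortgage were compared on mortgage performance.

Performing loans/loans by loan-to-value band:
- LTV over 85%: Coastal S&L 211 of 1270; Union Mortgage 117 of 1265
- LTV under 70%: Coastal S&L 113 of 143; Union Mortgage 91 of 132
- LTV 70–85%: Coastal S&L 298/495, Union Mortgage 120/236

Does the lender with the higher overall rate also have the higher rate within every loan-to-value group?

Yes

LTV over 85%: Coastal S&L 211/1270 = 16.6%, Union Mortgage 117/1265 = 9.2% → Coastal S&L
LTV under 70%: Coastal S&L 113/143 = 79.0%, Union Mortgage 91/132 = 68.9% → Coastal S&L
LTV 70–85%: Coastal S&L 298/495 = 60.2%, Union Mortgage 120/236 = 50.8% → Coastal S&L
Overall: Coastal S&L 622/1908 = 32.6%, Union Mortgage 328/1633 = 20.1% → Coastal S&L
Coastal S&L wins overall and in every loan-to-value group — no reversal.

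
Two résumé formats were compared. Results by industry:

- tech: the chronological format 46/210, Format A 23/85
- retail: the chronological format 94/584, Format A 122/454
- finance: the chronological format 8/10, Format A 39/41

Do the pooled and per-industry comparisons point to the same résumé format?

Yes

Tech: the chronological format 46/210 = 21.9%, Format A 23/85 = 27.1% → Format A
Retail: the chronological format 94/584 = 16.1%, Format A 122/454 = 26.9% → Format A
Finance: the chronological format 8/10 = 80.0%, Format A 39/41 = 95.1% → Format A
Overall: the chronological format 148/804 = 18.4%, Format A 184/580 = 31.7% → Format A
Format A wins overall and in every industry group — no reversal.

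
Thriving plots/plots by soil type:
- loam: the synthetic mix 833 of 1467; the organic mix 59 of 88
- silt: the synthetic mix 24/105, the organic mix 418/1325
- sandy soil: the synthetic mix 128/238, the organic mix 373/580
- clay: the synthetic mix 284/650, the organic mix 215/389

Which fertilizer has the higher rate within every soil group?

the organic mix

Loam: the synthetic mix 833/1467 = 56.8%, the organic mix 59/88 = 67.0% → the organic mix
Silt: the synthetic mix 24/105 = 22.9%, the organic mix 418/1325 = 31.5% → the organic mix
Sandy soil: the synthetic mix 128/238 = 53.8%, the organic mix 373/580 = 64.3% → the organic mix
Clay: the synthetic mix 284/650 = 43.7%, the organic mix 215/389 = 55.3% → the organic mix
The organic mix has the higher rate in all 4 groups.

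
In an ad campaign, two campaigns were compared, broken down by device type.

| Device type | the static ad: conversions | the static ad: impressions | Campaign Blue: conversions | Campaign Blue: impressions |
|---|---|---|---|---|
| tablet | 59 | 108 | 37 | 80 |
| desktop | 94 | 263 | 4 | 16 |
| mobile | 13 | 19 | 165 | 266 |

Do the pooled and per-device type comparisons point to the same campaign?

No

Tablet: the static ad 59/108 = 54.6%, Campaign Blue 37/80 = 46.2% → the static ad
Desktop: the static ad 94/263 = 35.7%, Campaign Blue 4/16 = 25.0% → the static ad
Mobile: the static ad 13/19 = 68.4%, Campaign Blue 165/266 = 62.0% → the static ad
Overall: the static ad 166/390 = 42.6%, Campaign Blue 206/362 = 56.9% → Campaign Blue
The static ad wins each device group but Campaign Blue wins overall — the comparison reverses. The static ad's impressions skew toward desktop, which has a lower base rate.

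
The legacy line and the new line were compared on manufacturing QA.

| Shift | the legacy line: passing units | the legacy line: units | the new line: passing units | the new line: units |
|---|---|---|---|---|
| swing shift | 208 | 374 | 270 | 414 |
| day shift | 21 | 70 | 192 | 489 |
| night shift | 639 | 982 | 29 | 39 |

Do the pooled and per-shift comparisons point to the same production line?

Swing shift: the legacy line 208/374 = 55.6%, the new line 270/414 = 65.2% → the new line
Day shift: the legacy line 21/70 = 30.0%, the new line 192/489 = 39.3% → the new line
Night shift: the legacy line 639/982 = 65.1%, the new line 29/39 = 74.4% → the new line
Overall: the legacy line 868/1426 = 60.9%, the new line 491/942 = 52.1% → the legacy line
The new line wins each shift group but the legacy line wins overall — the comparison reverses. The new line's units skew toward day shift, which has a lower base rate.

No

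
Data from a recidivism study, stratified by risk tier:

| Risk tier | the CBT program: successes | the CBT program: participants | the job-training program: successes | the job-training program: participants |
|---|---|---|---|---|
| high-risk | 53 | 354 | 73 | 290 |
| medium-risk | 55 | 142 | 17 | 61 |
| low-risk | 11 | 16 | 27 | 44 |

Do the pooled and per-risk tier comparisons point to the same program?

High-risk: the CBT program 53/354 = 15.0%, the job-training program 73/290 = 25.2% → the job-training program
Medium-risk: the CBT program 55/142 = 38.7%, the job-training program 17/61 = 27.9% → the CBT program
Low-risk: the CBT program 11/16 = 68.8%, the job-training program 27/44 = 61.4% → the CBT program
Overall: the CBT program 119/512 = 23.2%, the job-training program 117/395 = 29.6% → the job-training program
Neither sweeps: the CBT program wins 2 of 3 groups, the job-training program wins 1. The job-training program wins overall but not every group — no Simpson reversal.

No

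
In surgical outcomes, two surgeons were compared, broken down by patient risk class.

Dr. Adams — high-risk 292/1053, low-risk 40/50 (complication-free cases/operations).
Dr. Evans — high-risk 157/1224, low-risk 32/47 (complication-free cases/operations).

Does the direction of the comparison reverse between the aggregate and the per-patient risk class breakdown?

High-risk: Dr. Adams 292/1053 = 27.7%, Dr. Evans 157/1224 = 12.8% → Dr. Adams
Low-risk: Dr. Adams 40/50 = 80.0%, Dr. Evans 32/47 = 68.1% → Dr. Adams
Overall: Dr. Adams 332/1103 = 30.1%, Dr. Evans 189/1271 = 14.9% → Dr. Adams
Dr. Adams wins overall and in every patient risk group — no reversal.

No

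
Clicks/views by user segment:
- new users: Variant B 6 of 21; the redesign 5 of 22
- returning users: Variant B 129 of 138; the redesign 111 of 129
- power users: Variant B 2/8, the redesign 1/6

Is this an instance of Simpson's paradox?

No

New users: Variant B 6/21 = 28.6%, the redesign 5/22 = 22.7% → Variant B
Returning users: Variant B 129/138 = 93.5%, the redesign 111/129 = 86.0% → Variant B
Power users: Variant B 2/8 = 25.0%, the redesign 1/6 = 16.7% → Variant B
Overall: Variant B 137/167 = 82.0%, the redesign 117/157 = 74.5% → Variant B
Variant B wins overall and in every user group — no reversal.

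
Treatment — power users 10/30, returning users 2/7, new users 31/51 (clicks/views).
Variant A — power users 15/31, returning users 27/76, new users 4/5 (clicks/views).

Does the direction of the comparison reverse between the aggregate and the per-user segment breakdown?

Power users: Treatment 10/30 = 33.3%, Variant A 15/31 = 48.4% → Variant A
Returning users: Treatment 2/7 = 28.6%, Variant A 27/76 = 35.5% → Variant A
New users: Treatment 31/51 = 60.8%, Variant A 4/5 = 80.0% → Variant A
Overall: Treatment 43/88 = 48.9%, Variant A 46/112 = 41.1% → Treatment
Variant A wins each user group but Treatment wins overall — the comparison reverses. Variant A's views skew toward returning users, which has a lower base rate.

Yes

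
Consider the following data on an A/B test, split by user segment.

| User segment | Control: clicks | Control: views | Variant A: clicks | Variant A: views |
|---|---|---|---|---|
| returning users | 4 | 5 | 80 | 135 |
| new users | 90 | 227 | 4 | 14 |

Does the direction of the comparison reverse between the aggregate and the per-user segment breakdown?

Yes

Returning users: Control 4/5 = 80.0%, Variant A 80/135 = 59.3% → Control
New users: Control 90/227 = 39.6%, Variant A 4/14 = 28.6% → Control
Overall: Control 94/232 = 40.5%, Variant A 84/149 = 56.4% → Variant A
Control wins each user group but Variant A wins overall — the comparison reverses. Control's views skew toward new users, which has a lower base rate.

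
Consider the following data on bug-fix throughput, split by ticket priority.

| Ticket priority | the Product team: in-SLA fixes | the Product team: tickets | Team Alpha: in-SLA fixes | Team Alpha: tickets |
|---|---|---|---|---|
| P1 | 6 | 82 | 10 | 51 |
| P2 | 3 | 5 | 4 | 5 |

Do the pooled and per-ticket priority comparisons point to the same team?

Yes

P1: the Product team 6/82 = 7.3%, Team Alpha 10/51 = 19.6% → Team Alpha
P2: the Product team 3/5 = 60.0%, Team Alpha 4/5 = 80.0% → Team Alpha
Overall: the Product team 9/87 = 10.3%, Team Alpha 14/56 = 25.0% → Team Alpha
Team Alpha wins overall and in every ticket group — no reversal.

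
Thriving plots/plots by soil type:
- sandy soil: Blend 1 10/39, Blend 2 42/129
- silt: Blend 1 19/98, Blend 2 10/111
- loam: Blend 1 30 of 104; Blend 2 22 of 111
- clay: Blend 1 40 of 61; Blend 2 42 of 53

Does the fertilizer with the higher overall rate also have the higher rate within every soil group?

Sandy soil: Blend 1 10/39 = 25.6%, Blend 2 42/129 = 32.6% → Blend 2
Silt: Blend 1 19/98 = 19.4%, Blend 2 10/111 = 9.0% → Blend 1
Loam: Blend 1 30/104 = 28.8%, Blend 2 22/111 = 19.8% → Blend 1
Clay: Blend 1 40/61 = 65.6%, Blend 2 42/53 = 79.2% → Blend 2
Overall: Blend 1 99/302 = 32.8%, Blend 2 116/404 = 28.7% → Blend 1
Neither sweeps: Blend 1 wins 2 of 4 groups, Blend 2 wins 2. Blend 1 wins overall but not every group — no Simpson reversal.

No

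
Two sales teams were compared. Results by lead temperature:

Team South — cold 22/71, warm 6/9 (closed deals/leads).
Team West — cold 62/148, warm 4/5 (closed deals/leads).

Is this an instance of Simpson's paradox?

Cold: Team South 22/71 = 31.0%, Team West 62/148 = 41.9% → Team West
Warm: Team South 6/9 = 66.7%, Team West 4/5 = 80.0% → Team West
Overall: Team South 28/80 = 35.0%, Team West 66/153 = 43.1% → Team West
Team West wins overall and in every lead group — no reversal.

No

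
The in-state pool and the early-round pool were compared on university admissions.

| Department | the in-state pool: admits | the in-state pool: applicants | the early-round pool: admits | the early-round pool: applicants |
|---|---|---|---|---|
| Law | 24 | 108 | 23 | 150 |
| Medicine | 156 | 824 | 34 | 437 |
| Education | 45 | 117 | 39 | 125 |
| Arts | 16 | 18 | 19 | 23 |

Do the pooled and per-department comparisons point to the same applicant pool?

Yes

Law: the in-state pool 24/108 = 22.2%, the early-round pool 23/150 = 15.3% → the in-state pool
Medicine: the in-state pool 156/824 = 18.9%, the early-round pool 34/437 = 7.8% → the in-state pool
Education: the in-state pool 45/117 = 38.5%, the early-round pool 39/125 = 31.2% → the in-state pool
Arts: the in-state pool 16/18 = 88.9%, the early-round pool 19/23 = 82.6% → the in-state pool
Overall: the in-state pool 241/1067 = 22.6%, the early-round pool 115/735 = 15.6% → the in-state pool
The in-state pool wins overall and in every department group — no reversal.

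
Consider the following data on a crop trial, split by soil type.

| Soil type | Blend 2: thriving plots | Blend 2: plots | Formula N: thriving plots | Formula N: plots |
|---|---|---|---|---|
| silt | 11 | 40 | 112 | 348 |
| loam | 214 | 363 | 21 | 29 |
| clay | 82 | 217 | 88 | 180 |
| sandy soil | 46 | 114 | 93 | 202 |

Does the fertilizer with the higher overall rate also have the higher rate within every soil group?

Silt: Blend 2 11/40 = 27.5%, Formula N 112/348 = 32.2% → Formula N
Loam: Blend 2 214/363 = 59.0%, Formula N 21/29 = 72.4% → Formula N
Clay: Blend 2 82/217 = 37.8%, Formula N 88/180 = 48.9% → Formula N
Sandy soil: Blend 2 46/114 = 40.4%, Formula N 93/202 = 46.0% → Formula N
Overall: Blend 2 353/734 = 48.1%, Formula N 314/759 = 41.4% → Blend 2
Formula N wins each soil group but Blend 2 wins overall — the comparison reverses. Formula N's plots skew toward silt, which has a lower base rate.

No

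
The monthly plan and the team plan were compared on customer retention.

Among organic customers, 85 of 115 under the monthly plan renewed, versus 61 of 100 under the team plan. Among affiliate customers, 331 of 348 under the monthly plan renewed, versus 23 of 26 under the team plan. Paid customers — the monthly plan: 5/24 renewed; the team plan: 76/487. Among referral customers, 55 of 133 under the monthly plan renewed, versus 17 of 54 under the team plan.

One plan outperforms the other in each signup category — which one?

the monthly plan

Organic: the monthly plan 85/115 = 73.9%, the team plan 61/100 = 61.0% → the monthly plan
Affiliate: the monthly plan 331/348 = 95.1%, the team plan 23/26 = 88.5% → the monthly plan
Paid: the monthly plan 5/24 = 20.8%, the team plan 76/487 = 15.6% → the monthly plan
Referral: the monthly plan 55/133 = 41.4%, the team plan 17/54 = 31.5% → the monthly plan
The monthly plan has the higher rate in all 4 groups.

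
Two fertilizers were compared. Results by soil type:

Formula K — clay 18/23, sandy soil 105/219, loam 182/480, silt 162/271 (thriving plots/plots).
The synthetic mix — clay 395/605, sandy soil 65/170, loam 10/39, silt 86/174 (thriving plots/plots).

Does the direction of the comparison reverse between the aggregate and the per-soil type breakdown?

Clay: Formula K 18/23 = 78.3%, the synthetic mix 395/605 = 65.3% → Formula K
Sandy soil: Formula K 105/219 = 47.9%, the synthetic mix 65/170 = 38.2% → Formula K
Loam: Formula K 182/480 = 37.9%, the synthetic mix 10/39 = 25.6% → Formula K
Silt: Formula K 162/271 = 59.8%, the synthetic mix 86/174 = 49.4% → Formula K
Overall: Formula K 467/993 = 47.0%, the synthetic mix 556/988 = 56.3% → the synthetic mix
Formula K wins each soil group but the synthetic mix wins overall — the comparison reverses. Formula K's plots skew toward loam, which has a lower base rate.

Yes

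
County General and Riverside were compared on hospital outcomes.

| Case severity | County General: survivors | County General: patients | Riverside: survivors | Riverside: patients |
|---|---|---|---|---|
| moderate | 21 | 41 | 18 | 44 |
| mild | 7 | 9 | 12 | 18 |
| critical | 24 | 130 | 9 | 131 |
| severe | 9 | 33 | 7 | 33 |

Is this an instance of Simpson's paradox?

Moderate: County General 21/41 = 51.2%, Riverside 18/44 = 40.9% → County General
Mild: County General 7/9 = 77.8%, Riverside 12/18 = 66.7% → County General
Critical: County General 24/130 = 18.5%, Riverside 9/131 = 6.9% → County General
Severe: County General 9/33 = 27.3%, Riverside 7/33 = 21.2% → County General
Overall: County General 61/213 = 28.6%, Riverside 46/226 = 20.4% → County General
County General wins overall and in every case group — no reversal.

No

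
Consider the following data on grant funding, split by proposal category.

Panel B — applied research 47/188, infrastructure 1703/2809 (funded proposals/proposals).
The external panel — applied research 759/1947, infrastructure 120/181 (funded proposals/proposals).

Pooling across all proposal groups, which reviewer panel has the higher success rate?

Panel B

Applied research: Panel B 47/188 = 25.0%, the external panel 759/1947 = 39.0% → the external panel
Infrastructure: Panel B 1703/2809 = 60.6%, the external panel 120/181 = 66.3% → the external panel
Overall: Panel B 1750/2997 = 58.4%, the external panel 879/2128 = 41.3% → Panel B
(The external panel wins every proposal group but Panel B wins overall — the external panel's proposals skew toward the low-rate applied research group.)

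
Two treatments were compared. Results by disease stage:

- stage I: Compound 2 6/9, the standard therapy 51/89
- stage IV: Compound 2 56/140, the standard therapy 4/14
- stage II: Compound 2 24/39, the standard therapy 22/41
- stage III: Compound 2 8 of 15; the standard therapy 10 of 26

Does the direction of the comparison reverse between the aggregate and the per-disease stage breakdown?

Stage I: Compound 2 6/9 = 66.7%, the standard therapy 51/89 = 57.3% → Compound 2
Stage IV: Compound 2 56/140 = 40.0%, the standard therapy 4/14 = 28.6% → Compound 2
Stage II: Compound 2 24/39 = 61.5%, the standard therapy 22/41 = 53.7% → Compound 2
Stage III: Compound 2 8/15 = 53.3%, the standard therapy 10/26 = 38.5% → Compound 2
Overall: Compound 2 94/203 = 46.3%, the standard therapy 87/170 = 51.2% → the standard therapy
Compound 2 wins each disease group but the standard therapy wins overall — the comparison reverses. Compound 2's patients skew toward stage IV, which has a lower base rate.

Yes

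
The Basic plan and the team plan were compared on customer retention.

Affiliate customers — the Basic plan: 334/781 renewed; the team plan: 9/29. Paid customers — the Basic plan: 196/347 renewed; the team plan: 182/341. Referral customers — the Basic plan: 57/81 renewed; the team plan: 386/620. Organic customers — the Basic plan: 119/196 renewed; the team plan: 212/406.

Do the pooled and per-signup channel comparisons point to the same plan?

Affiliate: the Basic plan 334/781 = 42.8%, the team plan 9/29 = 31.0% → the Basic plan
Paid: the Basic plan 196/347 = 56.5%, the team plan 182/341 = 53.4% → the Basic plan
Referral: the Basic plan 57/81 = 70.4%, the team plan 386/620 = 62.3% → the Basic plan
Organic: the Basic plan 119/196 = 60.7%, the team plan 212/406 = 52.2% → the Basic plan
Overall: the Basic plan 706/1405 = 50.2%, the team plan 789/1396 = 56.5% → the team plan
The Basic plan wins each signup group but the team plan wins overall — the comparison reverses. The Basic plan's customers skew toward affiliate, which has a lower base rate.

No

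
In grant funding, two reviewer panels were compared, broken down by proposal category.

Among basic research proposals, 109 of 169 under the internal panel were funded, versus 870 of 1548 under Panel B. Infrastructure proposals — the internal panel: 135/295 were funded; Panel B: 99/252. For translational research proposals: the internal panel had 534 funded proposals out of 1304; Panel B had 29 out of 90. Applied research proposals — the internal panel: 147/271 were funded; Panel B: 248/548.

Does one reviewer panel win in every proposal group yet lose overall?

Basic research: the internal panel 109/169 = 64.5%, Panel B 870/1548 = 56.2% → the internal panel
Infrastructure: the internal panel 135/295 = 45.8%, Panel B 99/252 = 39.3% → the internal panel
Translational research: the internal panel 534/1304 = 41.0%, Panel B 29/90 = 32.2% → the internal panel
Applied research: the internal panel 147/271 = 54.2%, Panel B 248/548 = 45.3% → the internal panel
Overall: the internal panel 925/2039 = 45.4%, Panel B 1246/2438 = 51.1% → Panel B
The internal panel wins each proposal group but Panel B wins overall — the comparison reverses. The internal panel's proposals skew toward translational research, which has a lower base rate.

Yes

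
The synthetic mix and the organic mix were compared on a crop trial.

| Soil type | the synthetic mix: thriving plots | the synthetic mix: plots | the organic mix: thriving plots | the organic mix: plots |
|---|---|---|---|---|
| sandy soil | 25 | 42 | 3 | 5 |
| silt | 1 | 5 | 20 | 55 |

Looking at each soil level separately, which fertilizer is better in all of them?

the organic mix

Sandy soil: the synthetic mix 25/42 = 59.5%, the organic mix 3/5 = 60.0% → the organic mix
Silt: the synthetic mix 1/5 = 20.0%, the organic mix 20/55 = 36.4% → the organic mix
The organic mix has the higher rate in both groups.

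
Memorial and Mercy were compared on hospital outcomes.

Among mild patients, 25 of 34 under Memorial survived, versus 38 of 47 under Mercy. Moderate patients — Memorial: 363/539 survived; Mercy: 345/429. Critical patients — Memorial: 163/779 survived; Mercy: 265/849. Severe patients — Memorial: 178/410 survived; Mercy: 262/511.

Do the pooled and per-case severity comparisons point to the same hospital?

Yes

Mild: Memorial 25/34 = 73.5%, Mercy 38/47 = 80.9% → Mercy
Moderate: Memorial 363/539 = 67.3%, Mercy 345/429 = 80.4% → Mercy
Critical: Memorial 163/779 = 20.9%, Mercy 265/849 = 31.2% → Mercy
Severe: Memorial 178/410 = 43.4%, Mercy 262/511 = 51.3% → Mercy
Overall: Memorial 729/1762 = 41.4%, Mercy 910/1836 = 49.6% → Mercy
Mercy wins overall and in every case group — no reversal.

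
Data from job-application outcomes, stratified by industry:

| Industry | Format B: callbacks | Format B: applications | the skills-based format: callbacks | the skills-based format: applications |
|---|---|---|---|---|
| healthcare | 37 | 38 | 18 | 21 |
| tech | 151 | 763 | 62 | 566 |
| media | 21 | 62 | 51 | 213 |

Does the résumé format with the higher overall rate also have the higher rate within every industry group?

Yes

Healthcare: Format B 37/38 = 97.4%, the skills-based format 18/21 = 85.7% → Format B
Tech: Format B 151/763 = 19.8%, the skills-based format 62/566 = 11.0% → Format B
Media: Format B 21/62 = 33.9%, the skills-based format 51/213 = 23.9% → Format B
Overall: Format B 209/863 = 24.2%, the skills-based format 131/800 = 16.4% → Format B
Format B wins overall and in every industry group — no reversal.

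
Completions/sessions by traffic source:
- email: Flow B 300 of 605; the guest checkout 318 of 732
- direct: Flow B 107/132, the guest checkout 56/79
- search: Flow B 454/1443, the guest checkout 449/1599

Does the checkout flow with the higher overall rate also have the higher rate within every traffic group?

Email: Flow B 300/605 = 49.6%, the guest checkout 318/732 = 43.4% → Flow B
Direct: Flow B 107/132 = 81.1%, the guest checkout 56/79 = 70.9% → Flow B
Search: Flow B 454/1443 = 31.5%, the guest checkout 449/1599 = 28.1% → Flow B
Overall: Flow B 861/2180 = 39.5%, the guest checkout 823/2410 = 34.1% → Flow B
Flow B wins overall and in every traffic group — no reversal.

Yes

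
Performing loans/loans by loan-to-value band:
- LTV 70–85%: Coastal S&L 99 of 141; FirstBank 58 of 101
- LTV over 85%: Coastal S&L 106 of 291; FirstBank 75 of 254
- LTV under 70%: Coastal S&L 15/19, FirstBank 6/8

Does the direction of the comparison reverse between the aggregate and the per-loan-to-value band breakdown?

LTV 70–85%: Coastal S&L 99/141 = 70.2%, FirstBank 58/101 = 57.4% → Coastal S&L
LTV over 85%: Coastal S&L 106/291 = 36.4%, FirstBank 75/254 = 29.5% → Coastal S&L
LTV under 70%: Coastal S&L 15/19 = 78.9%, FirstBank 6/8 = 75.0% → Coastal S&L
Overall: Coastal S&L 220/451 = 48.8%, FirstBank 139/363 = 38.3% → Coastal S&L
Coastal S&L wins overall and in every loan-to-value group — no reversal.

No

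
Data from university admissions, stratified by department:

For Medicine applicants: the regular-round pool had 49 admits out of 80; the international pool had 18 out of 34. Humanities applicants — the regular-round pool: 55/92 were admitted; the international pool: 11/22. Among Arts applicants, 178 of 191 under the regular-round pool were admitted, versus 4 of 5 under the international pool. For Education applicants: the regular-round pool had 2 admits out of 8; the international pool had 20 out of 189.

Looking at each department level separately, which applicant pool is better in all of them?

the regular-round pool

Medicine: the regular-round pool 49/80 = 61.2%, the international pool 18/34 = 52.9% → the regular-round pool
Humanities: the regular-round pool 55/92 = 59.8%, the international pool 11/22 = 50.0% → the regular-round pool
Arts: the regular-round pool 178/191 = 93.2%, the international pool 4/5 = 80.0% → the regular-round pool
Education: the regular-round pool 2/8 = 25.0%, the international pool 20/189 = 10.6% → the regular-round pool
The regular-round pool has the higher rate in all 4 groups.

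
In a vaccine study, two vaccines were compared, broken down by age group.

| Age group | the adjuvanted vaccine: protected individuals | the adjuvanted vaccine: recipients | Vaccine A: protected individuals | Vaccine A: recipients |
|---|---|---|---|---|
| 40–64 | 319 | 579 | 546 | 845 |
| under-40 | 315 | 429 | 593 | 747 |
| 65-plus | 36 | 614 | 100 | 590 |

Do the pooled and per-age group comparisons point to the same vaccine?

Yes

40–64: the adjuvanted vaccine 319/579 = 55.1%, Vaccine A 546/845 = 64.6% → Vaccine A
Under-40: the adjuvanted vaccine 315/429 = 73.4%, Vaccine A 593/747 = 79.4% → Vaccine A
65-plus: the adjuvanted vaccine 36/614 = 5.9%, Vaccine A 100/590 = 16.9% → Vaccine A
Overall: the adjuvanted vaccine 670/1622 = 41.3%, Vaccine A 1239/2182 = 56.8% → Vaccine A
Vaccine A wins overall and in every age group — no reversal.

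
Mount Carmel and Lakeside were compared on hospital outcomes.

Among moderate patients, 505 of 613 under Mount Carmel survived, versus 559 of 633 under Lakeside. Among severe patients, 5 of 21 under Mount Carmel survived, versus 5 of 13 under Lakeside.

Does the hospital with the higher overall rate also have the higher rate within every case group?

Moderate: Mount Carmel 505/613 = 82.4%, Lakeside 559/633 = 88.3% → Lakeside
Severe: Mount Carmel 5/21 = 23.8%, Lakeside 5/13 = 38.5% → Lakeside
Overall: Mount Carmel 510/634 = 80.4%, Lakeside 564/646 = 87.3% → Lakeside
Lakeside wins overall and in every case group — no reversal.

Yes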